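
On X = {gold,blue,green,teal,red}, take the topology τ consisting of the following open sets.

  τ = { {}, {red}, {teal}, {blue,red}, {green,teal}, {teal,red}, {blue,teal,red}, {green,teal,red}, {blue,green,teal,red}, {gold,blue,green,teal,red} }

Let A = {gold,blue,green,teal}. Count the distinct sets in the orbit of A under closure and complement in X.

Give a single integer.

6

X∖A={red}, int(X∖A)={red}, hence cl(A)={gold,blue,green,teal}
Orbit (k=closure, c=complement):
  1. A     = {gold,blue,green,teal}
  2. cA    = {red}
  3. kcA   = {gold,blue,red}
  4. ckcA  = {green,teal}
  5. kckcA = {gold,green,teal}
  6. ckckcA = {blue,red}
(closed under both — stop)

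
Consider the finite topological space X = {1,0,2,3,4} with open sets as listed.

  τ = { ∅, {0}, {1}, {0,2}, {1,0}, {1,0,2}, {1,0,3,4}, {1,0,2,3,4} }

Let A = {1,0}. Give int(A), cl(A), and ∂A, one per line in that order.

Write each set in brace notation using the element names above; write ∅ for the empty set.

opens ⊆ A: ∅, {0}, {1}, {1,0}; union → int = {1,0}
complement {2,3,4}; its interior ∅; cl(A) = X∖∅ = {1,0,2,3,4}
boundary = {1,0,2,3,4} ∖ {1,0} = {2,3,4}

int(A) = {1,0}
cl(A)  = {1,0,2,3,4}
∂A     = {2,3,4}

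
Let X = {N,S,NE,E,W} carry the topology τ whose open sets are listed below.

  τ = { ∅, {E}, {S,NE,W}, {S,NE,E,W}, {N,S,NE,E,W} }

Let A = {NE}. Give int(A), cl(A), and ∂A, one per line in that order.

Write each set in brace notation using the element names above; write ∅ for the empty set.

int(A) = ∅
cl(A)  = {N,S,NE,W}
∂A     = {N,S,NE,W}

U open, U⊆A: ∅. int(A) = ⋃ = ∅
X∖A={N,S,E,W}, int(X∖A)={E}, hence cl(A)={N,S,NE,W}
∂A: remove int from cl → {N,S,NE,W}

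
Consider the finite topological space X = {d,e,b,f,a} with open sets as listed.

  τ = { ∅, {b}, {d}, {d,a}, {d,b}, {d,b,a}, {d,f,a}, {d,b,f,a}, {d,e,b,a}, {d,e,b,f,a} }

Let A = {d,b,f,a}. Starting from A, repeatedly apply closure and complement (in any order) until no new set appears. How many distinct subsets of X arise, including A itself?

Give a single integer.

cl via duality: int({e}) = ∅, so X∖∅ = {d,e,b,f,a}
Write k for closure, c for complement:
  1. A     = {d,b,f,a}
  2. kA    = {d,e,b,f,a}
  3. cA    = {e}
  4. ckA   = ∅
applying k or c yields no new set

4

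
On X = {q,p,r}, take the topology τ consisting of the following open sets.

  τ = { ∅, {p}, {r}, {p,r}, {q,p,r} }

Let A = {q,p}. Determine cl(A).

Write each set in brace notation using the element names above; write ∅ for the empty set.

closure: X∖int(X∖A) = X∖{r} = {q,p}

{q,p}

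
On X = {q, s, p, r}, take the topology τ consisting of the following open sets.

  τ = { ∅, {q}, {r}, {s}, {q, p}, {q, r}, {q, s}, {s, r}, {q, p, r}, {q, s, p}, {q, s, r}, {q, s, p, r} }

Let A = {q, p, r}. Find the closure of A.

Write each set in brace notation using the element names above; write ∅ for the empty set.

complement {s}; its interior {s}; cl(A) = X∖{s} = {q, p, r}

{q, p, r}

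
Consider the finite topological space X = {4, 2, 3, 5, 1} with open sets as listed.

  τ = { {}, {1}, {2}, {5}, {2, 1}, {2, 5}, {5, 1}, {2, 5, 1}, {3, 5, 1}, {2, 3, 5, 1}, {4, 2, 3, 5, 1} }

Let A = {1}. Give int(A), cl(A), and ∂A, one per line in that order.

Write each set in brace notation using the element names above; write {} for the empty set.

U open, U⊆A: {}, {1}. int(A) = ⋃ = {1}
X∖A={4, 2, 3, 5}, int(X∖A)={2, 5}, hence cl(A)={4, 3, 1}
∂A: remove int from cl → {4, 3}

int(A) = {1}
cl(A)  = {4, 3, 1}
∂A     = {4, 3}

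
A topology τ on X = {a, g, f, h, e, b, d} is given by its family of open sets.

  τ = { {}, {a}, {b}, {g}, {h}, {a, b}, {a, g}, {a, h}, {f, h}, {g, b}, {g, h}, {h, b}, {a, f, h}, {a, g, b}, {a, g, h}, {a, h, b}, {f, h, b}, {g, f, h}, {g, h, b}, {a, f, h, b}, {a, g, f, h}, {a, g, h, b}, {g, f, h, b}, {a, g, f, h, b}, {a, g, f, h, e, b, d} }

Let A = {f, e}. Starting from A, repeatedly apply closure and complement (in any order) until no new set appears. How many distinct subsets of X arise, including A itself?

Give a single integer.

complement {a, g, h, b, d}; its interior {a, g, h, b}; cl(A) = X∖{a, g, h, b} = {f, e, d}
With k = closure, c = complement:
  1. A     = {f, e}
  2. kA    = {f, e, d}
  3. cA    = {a, g, h, b, d}
  4. ckA   = {a, g, h, b}
  5. kcA   = {a, g, f, h, e, b, d}
  6. ckcA  = {}
k, c of each give nothing new

6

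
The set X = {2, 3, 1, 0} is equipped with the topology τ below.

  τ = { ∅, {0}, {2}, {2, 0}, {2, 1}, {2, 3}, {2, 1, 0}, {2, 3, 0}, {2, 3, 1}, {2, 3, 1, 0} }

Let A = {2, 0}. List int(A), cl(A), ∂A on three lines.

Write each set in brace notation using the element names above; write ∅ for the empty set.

U open, U⊆A: ∅, {0}, {2}, {2, 0}. int(A) = ⋃ = {2, 0}
X∖A={3, 1}, int(X∖A)=∅, hence cl(A)={2, 3, 1, 0}
∂A: remove int from cl → {3, 1}

int(A) = {2, 0}
cl(A)  = {2, 3, 1, 0}
∂A     = {3, 1}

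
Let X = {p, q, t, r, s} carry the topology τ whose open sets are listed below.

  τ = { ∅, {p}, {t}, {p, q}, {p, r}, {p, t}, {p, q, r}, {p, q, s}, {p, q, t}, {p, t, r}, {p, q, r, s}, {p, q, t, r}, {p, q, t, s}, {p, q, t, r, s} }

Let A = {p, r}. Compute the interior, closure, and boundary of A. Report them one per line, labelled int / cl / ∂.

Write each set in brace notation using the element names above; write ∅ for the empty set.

open subsets of A: ∅, {p}, {p, r}; so int(A) = {p, r}
closure: X∖int(X∖A) = X∖{t} = {p, q, r, s}
∂A = {p, q, r, s} minus {p, r} = {q, s}

int(A) = {p, r}
cl(A)  = {p, q, r, s}
∂A     = {q, s}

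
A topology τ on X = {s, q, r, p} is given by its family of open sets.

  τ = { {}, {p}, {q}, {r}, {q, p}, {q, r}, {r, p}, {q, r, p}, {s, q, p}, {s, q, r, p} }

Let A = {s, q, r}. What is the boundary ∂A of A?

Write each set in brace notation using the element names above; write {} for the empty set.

{s}

open subsets of A: {}, {q}, {r}, {q, r}; so int(A) = {q, r}
closure: X∖int(X∖A) = X∖{p} = {s, q, r}
∂A = {s, q, r} minus {q, r} = {s}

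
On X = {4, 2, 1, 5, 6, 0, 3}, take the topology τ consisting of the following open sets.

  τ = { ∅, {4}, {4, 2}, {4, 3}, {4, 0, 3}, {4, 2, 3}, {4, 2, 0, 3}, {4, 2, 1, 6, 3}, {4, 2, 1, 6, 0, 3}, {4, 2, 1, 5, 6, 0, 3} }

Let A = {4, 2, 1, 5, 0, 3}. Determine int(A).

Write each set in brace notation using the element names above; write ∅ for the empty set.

interior: largest open inside A is {4, 2, 0, 3} (from ∅, {4}, {4, 3}, {4, 2}, {4, 0, 3}, {4, 2, 3}, {4, 2, 0, 3})

{4, 2, 0, 3}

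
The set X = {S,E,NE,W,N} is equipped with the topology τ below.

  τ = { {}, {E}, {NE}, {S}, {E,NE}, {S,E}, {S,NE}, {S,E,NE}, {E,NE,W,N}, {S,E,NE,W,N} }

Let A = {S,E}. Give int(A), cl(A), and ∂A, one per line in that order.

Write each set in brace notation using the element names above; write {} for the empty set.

open subsets of A: {}, {S}, {E}, {S,E}; so int(A) = {S,E}
closure: X∖int(X∖A) = X∖{NE} = {S,E,W,N}
∂A = {S,E,W,N} minus {S,E} = {W,N}

int(A) = {S,E}
cl(A)  = {S,E,W,N}
∂A     = {W,N}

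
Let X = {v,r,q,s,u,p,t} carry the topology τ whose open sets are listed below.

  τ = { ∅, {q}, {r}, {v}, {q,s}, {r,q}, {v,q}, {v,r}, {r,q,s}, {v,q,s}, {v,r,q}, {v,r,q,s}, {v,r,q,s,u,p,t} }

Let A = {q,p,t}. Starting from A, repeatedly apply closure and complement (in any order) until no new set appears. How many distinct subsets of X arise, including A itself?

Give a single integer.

complement {v,r,s,u}; its interior {v,r}; cl(A) = X∖{v,r} = {q,s,u,p,t}
With k = closure, c = complement:
  1. A     = {q,p,t}
  2. kA    = {q,s,u,p,t}
  3. cA    = {v,r,s,u}
  4. ckA   = {v,r}
  5. kcA   = {v,r,s,u,p,t}
  6. kckA  = {v,r,u,p,t}
  7. ckcA  = {q}
  8. ckckA = {q,s}
k, c of each give nothing new

8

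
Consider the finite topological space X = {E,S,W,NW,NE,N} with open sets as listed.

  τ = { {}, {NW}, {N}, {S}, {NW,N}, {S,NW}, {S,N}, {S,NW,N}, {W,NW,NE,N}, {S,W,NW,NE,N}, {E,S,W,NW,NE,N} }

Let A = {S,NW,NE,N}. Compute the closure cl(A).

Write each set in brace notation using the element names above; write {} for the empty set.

{E,S,W,NW,NE,N}

closure: X∖int(X∖A) = X∖{} = {E,S,W,NW,NE,N}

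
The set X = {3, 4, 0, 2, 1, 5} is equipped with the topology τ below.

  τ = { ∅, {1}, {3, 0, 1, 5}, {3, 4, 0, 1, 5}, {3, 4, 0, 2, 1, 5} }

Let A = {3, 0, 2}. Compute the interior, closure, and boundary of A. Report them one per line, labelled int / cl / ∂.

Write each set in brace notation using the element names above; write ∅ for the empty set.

int(A) = ∅
cl(A)  = {3, 4, 0, 2, 5}
∂A     = {3, 4, 0, 2, 5}

U open, U⊆A: ∅. int(A) = ⋃ = ∅
X∖A={4, 1, 5}, int(X∖A)={1}, hence cl(A)={3, 4, 0, 2, 5}
∂A: remove int from cl → {3, 4, 0, 2, 5}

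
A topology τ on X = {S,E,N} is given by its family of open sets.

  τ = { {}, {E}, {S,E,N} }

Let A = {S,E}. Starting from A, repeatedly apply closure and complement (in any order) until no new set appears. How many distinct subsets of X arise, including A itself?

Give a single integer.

cl via duality: int({N}) = {}, so X∖{} = {S,E,N}
Write k for closure, c for complement:
  1. A     = {S,E}
  2. kA    = {S,E,N}
  3. cA    = {N}
  4. ckA   = {}
  5. kcA   = {S,N}
  6. ckcA  = {E}
applying k or c yields no new set

6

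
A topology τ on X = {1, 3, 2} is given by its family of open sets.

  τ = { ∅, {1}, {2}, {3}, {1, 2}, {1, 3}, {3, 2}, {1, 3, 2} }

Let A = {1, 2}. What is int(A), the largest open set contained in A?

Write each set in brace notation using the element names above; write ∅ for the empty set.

interior: largest open inside A is {1, 2} (from ∅, {2}, {1}, {1, 2})

{1, 2}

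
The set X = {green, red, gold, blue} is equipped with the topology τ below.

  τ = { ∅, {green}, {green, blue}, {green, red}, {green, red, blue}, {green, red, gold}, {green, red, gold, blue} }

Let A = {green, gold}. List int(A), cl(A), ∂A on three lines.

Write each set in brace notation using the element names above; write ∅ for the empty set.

int(A) = {green}
cl(A)  = {green, red, gold, blue}
∂A     = {red, gold, blue}

interior: largest open inside A is {green} (from ∅, {green})
cl via duality: int({red, blue}) = ∅, so X∖∅ = {green, red, gold, blue}
cl∖int = {red, gold, blue}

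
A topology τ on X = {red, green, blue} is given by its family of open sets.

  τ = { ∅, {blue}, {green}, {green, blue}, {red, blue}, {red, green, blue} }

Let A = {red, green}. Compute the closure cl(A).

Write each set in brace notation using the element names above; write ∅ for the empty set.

cl via duality: int({blue}) = {blue}, so X∖{blue} = {red, green}

{red, green}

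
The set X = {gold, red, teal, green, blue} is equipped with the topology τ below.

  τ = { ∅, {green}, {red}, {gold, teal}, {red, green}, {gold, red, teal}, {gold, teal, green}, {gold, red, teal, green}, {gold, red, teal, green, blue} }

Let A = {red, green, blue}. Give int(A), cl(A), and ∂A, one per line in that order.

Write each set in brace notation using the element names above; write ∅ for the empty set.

open subsets of A: ∅, {red}, {green}, {red, green}; so int(A) = {red, green}
closure: X∖int(X∖A) = X∖{gold, teal} = {red, green, blue}
∂A = {red, green, blue} minus {red, green} = {blue}

int(A) = {red, green}
cl(A)  = {red, green, blue}
∂A     = {blue}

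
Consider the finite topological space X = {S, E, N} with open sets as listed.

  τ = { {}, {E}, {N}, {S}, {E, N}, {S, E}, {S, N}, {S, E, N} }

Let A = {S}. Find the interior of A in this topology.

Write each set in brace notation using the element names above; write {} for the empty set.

{S}

U open, U⊆A: {}, {S}. int(A) = ⋃ = {S}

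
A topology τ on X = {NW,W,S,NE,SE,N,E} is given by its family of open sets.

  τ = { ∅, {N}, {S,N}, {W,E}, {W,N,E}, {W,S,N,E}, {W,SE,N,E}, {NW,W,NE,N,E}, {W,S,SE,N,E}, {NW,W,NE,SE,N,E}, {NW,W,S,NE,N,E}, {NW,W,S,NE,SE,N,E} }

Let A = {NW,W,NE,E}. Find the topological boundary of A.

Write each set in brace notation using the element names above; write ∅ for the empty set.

{NW,NE,SE}

interior: largest open inside A is {W,E} (from ∅, {W,E})
cl via duality: int({S,SE,N}) = {S,N}, so X∖{S,N} = {NW,W,NE,SE,E}
cl∖int = {NW,NE,SE}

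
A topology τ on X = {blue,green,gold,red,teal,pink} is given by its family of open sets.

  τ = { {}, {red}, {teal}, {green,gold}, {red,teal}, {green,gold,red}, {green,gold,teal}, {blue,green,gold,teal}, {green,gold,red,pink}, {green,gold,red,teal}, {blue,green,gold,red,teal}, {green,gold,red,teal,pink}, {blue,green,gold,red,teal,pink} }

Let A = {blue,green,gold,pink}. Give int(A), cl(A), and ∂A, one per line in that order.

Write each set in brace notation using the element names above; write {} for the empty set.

int(A) = {green,gold}
cl(A)  = {blue,green,gold,pink}
∂A     = {blue,pink}

open subsets of A: {}, {green,gold}; so int(A) = {green,gold}
closure: X∖int(X∖A) = X∖{red,teal} = {blue,green,gold,pink}
∂A = {blue,green,gold,pink} minus {green,gold} = {blue,pink}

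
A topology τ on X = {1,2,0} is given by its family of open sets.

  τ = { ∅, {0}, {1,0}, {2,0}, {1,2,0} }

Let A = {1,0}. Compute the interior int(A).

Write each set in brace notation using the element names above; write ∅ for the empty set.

open subsets of A: ∅, {0}, {1,0}; so int(A) = {1,0}

{1,0}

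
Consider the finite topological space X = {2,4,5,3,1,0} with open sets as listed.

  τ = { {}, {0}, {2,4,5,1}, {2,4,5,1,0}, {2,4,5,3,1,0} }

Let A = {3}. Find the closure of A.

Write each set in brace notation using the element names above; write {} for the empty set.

X∖A={2,4,5,1,0}, int(X∖A)={2,4,5,1,0}, hence cl(A)={3}

{3}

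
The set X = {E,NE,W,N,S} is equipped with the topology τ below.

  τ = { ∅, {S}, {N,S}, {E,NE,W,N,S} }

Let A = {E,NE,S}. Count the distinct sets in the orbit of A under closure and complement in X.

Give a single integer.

X∖A={W,N}, int(X∖A)=∅, hence cl(A)={E,NE,W,N,S}
Orbit (k=closure, c=complement):
  1. A     = {E,NE,S}
  2. kA    = {E,NE,W,N,S}
  3. cA    = {W,N}
  4. ckA   = ∅
  5. kcA   = {E,NE,W,N}
  6. ckcA  = {S}
(closed under both — stop)

6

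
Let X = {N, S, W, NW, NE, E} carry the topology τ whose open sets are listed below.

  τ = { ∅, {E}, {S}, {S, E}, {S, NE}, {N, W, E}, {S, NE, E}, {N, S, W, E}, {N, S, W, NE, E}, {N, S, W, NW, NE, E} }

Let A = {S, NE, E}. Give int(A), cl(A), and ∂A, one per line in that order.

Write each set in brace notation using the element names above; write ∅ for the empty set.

int(A) = {S, NE, E}
cl(A)  = {N, S, W, NW, NE, E}
∂A     = {N, W, NW}

U open, U⊆A: ∅, {S}, {E}, {S, E}, {S, NE}, {S, NE, E}. int(A) = ⋃ = {S, NE, E}
X∖A={N, W, NW}, int(X∖A)=∅, hence cl(A)={N, S, W, NW, NE, E}
∂A: remove int from cl → {N, W, NW}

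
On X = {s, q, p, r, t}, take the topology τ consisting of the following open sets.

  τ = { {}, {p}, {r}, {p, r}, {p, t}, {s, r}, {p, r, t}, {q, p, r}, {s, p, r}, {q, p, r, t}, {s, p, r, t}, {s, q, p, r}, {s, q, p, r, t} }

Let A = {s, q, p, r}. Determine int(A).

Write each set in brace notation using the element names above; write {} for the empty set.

{s, q, p, r}

opens ⊆ A: {}, {r}, {p}, {p, r}, {s, r}, {s, p, r}, {q, p, r}, {s, q, p, r}; union → int = {s, q, p, r}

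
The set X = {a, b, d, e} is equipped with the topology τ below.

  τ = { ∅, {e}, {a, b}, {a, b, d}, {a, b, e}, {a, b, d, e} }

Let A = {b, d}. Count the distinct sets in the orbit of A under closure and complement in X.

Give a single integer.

cl via duality: int({a, e}) = {e}, so X∖{e} = {a, b, d}
Write k for closure, c for complement:
  1. A     = {b, d}
  2. kA    = {a, b, d}
  3. cA    = {a, e}
  4. ckA   = {e}
  5. kcA   = {a, b, d, e}
  6. ckcA  = ∅
applying k or c yields no new set

6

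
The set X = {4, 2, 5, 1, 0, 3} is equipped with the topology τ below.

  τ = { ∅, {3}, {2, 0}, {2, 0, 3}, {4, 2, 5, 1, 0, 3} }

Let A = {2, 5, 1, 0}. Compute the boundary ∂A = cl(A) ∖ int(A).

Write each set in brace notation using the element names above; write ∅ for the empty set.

interior: largest open inside A is {2, 0} (from ∅, {2, 0})
cl via duality: int({4, 3}) = {3}, so X∖{3} = {4, 2, 5, 1, 0}
cl∖int = {4, 5, 1}

{4, 5, 1}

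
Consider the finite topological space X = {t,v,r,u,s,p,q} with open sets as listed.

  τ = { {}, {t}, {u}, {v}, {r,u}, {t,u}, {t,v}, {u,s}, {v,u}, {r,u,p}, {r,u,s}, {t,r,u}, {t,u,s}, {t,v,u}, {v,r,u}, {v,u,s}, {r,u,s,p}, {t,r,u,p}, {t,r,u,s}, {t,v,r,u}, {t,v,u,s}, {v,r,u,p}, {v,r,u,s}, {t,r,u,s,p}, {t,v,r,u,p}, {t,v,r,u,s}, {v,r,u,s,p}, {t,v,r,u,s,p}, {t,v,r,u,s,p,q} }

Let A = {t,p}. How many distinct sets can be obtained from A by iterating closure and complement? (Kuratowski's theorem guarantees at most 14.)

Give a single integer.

8

closure: X∖int(X∖A) = X∖{v,r,u,s} = {t,p,q}
Let k=closure and c=complement:
  1. A     = {t,p}
  2. kA    = {t,p,q}
  3. cA    = {v,r,u,s,q}
  4. ckA   = {v,r,u,s}
  5. kcA   = {v,r,u,s,p,q}
  6. ckcA  = {t}
  7. kckcA = {t,q}
  8. ckckcA = {v,r,u,s,p}
— saturated at 8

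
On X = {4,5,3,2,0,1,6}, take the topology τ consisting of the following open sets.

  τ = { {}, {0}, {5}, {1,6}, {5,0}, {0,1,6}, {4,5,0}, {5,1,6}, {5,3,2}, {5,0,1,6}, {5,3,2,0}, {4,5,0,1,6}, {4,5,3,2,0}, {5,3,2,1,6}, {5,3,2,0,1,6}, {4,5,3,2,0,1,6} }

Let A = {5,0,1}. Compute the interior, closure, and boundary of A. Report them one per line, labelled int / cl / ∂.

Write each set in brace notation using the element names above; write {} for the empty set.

int(A) = {5,0}
cl(A)  = {4,5,3,2,0,1,6}
∂A     = {4,3,2,1,6}

interior: largest open inside A is {5,0} (from {}, {0}, {5}, {5,0})
cl via duality: int({4,3,2,6}) = {}, so X∖{} = {4,5,3,2,0,1,6}
cl∖int = {4,3,2,1,6}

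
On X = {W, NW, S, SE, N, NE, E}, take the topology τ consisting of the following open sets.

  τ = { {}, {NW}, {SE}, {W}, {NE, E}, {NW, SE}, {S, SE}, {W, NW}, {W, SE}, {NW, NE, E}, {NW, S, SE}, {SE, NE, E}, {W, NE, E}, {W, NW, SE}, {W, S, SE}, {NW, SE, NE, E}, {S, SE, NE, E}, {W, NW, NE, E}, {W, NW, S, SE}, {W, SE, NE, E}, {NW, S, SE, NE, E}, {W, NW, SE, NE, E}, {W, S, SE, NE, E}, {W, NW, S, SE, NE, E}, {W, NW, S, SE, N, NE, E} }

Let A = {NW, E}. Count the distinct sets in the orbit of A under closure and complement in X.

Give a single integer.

10

cl via duality: int({W, S, SE, N, NE}) = {W, S, SE}, so X∖{W, S, SE} = {NW, N, NE, E}
Write k for closure, c for complement:
  1. A     = {NW, E}
  2. kA    = {NW, N, NE, E}
  3. cA    = {W, S, SE, N, NE}
  4. ckA   = {W, S, SE}
  5. kcA   = {W, S, SE, N, NE, E}
  6. kckA  = {W, S, SE, N}
  7. ckcA  = {NW}
  8. ckckA = {NW, NE, E}
  9. kckcA = {NW, N}
  10. ckckcA = {W, S, SE, NE, E}
applying k or c yields no new set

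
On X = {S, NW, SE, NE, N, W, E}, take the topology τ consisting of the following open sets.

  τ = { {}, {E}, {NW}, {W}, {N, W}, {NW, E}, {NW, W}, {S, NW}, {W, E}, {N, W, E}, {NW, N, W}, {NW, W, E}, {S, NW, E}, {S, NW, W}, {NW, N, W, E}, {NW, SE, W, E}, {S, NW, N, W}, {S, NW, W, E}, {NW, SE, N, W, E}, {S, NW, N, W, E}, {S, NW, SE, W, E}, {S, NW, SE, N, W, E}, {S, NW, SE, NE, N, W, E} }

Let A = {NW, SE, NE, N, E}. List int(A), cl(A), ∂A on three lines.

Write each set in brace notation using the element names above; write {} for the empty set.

U open, U⊆A: {}, {NW}, {E}, {NW, E}. int(A) = ⋃ = {NW, E}
X∖A={S, W}, int(X∖A)={W}, hence cl(A)={S, NW, SE, NE, N, E}
∂A: remove int from cl → {S, SE, NE, N}

int(A) = {NW, E}
cl(A)  = {S, NW, SE, NE, N, E}
∂A     = {S, SE, NE, N}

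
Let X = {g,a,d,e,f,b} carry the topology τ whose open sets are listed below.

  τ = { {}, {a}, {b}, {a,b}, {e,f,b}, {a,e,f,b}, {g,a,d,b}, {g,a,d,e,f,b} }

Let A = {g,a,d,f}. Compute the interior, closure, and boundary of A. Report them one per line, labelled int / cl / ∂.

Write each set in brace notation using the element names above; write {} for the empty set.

int(A) = {a}
cl(A)  = {g,a,d,e,f}
∂A     = {g,d,e,f}

interior: largest open inside A is {a} (from {}, {a})
cl via duality: int({e,b}) = {b}, so X∖{b} = {g,a,d,e,f}
cl∖int = {g,d,e,f}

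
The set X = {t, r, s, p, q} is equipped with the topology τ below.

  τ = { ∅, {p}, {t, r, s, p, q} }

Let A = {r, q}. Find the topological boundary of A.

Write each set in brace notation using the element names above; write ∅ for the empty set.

{t, r, s, q}

opens ⊆ A: ∅; union → int = ∅
complement {t, s, p}; its interior {p}; cl(A) = X∖{p} = {t, r, s, q}
boundary = {t, r, s, q} ∖ ∅ = {t, r, s, q}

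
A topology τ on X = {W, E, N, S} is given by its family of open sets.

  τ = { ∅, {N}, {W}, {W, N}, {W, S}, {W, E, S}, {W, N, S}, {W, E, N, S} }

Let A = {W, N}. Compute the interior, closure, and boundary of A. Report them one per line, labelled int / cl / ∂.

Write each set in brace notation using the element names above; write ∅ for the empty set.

int(A) = {W, N}
cl(A)  = {W, E, N, S}
∂A     = {E, S}

opens ⊆ A: ∅, {N}, {W}, {W, N}; union → int = {W, N}
complement {E, S}; its interior ∅; cl(A) = X∖∅ = {W, E, N, S}
boundary = {W, E, N, S} ∖ {W, N} = {E, S}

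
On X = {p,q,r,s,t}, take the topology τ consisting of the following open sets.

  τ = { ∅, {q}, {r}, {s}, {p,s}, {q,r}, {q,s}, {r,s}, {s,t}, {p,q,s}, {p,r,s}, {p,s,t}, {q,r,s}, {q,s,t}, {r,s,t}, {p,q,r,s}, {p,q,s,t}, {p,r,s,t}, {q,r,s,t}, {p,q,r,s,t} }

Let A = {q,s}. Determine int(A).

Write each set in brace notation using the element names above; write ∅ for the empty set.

{q,s}

interior: largest open inside A is {q,s} (from ∅, {q}, {s}, {q,s})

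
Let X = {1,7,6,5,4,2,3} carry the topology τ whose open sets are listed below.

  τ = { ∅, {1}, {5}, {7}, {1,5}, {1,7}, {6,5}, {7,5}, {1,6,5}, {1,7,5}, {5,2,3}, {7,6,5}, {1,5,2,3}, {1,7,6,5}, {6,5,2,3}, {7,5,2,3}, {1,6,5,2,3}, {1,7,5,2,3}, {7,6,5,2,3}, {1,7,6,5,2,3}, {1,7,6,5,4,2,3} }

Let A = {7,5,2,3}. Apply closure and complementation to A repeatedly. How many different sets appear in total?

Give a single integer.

X∖A={1,6,4}, int(X∖A)={1}, hence cl(A)={7,6,5,4,2,3}
Orbit (k=closure, c=complement):
  1. A     = {7,5,2,3}
  2. kA    = {7,6,5,4,2,3}
  3. cA    = {1,6,4}
  4. ckA   = {1}
  5. kckA  = {1,4}
  6. ckckA = {7,6,5,2,3}
(closed under both — stop)

6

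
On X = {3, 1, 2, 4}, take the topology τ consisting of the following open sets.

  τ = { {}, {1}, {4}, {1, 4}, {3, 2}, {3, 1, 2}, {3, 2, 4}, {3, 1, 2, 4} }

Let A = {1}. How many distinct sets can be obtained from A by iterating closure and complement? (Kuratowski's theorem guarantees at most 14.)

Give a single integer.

complement {3, 2, 4}; its interior {3, 2, 4}; cl(A) = X∖{3, 2, 4} = {1}
With k = closure, c = complement:
  1. A     = {1}
  2. cA    = {3, 2, 4}
k, c of each give nothing new

2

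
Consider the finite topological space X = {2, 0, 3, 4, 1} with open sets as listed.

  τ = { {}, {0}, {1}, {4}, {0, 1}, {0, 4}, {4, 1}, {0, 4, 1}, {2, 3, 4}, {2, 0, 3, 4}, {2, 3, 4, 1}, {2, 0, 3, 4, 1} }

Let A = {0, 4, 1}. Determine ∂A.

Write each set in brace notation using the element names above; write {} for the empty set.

U open, U⊆A: {}, {4}, {0}, {1}, {0, 4}, {4, 1}, {0, 1}, {0, 4, 1}. int(A) = ⋃ = {0, 4, 1}
X∖A={2, 3}, int(X∖A)={}, hence cl(A)={2, 0, 3, 4, 1}
∂A: remove int from cl → {2, 3}

{2, 3}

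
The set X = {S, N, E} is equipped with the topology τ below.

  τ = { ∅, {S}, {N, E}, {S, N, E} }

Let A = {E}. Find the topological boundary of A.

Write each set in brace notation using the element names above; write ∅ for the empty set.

{N, E}

opens ⊆ A: ∅; union → int = ∅
complement {S, N}; its interior {S}; cl(A) = X∖{S} = {N, E}
boundary = {N, E} ∖ ∅ = {N, E}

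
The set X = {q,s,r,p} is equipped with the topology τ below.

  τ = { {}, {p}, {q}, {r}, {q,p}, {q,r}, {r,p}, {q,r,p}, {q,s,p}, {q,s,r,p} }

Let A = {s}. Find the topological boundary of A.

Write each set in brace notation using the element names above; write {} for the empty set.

open subsets of A: {}; so int(A) = {}
closure: X∖int(X∖A) = X∖{q,r,p} = {s}
∂A = {s} minus {} = {s}

{s}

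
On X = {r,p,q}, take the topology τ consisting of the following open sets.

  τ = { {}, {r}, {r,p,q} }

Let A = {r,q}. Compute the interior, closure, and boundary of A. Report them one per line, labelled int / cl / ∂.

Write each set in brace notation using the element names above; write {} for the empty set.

int(A) = {r}
cl(A)  = {r,p,q}
∂A     = {p,q}

open subsets of A: {}, {r}; so int(A) = {r}
closure: X∖int(X∖A) = X∖{} = {r,p,q}
∂A = {r,p,q} minus {r} = {p,q}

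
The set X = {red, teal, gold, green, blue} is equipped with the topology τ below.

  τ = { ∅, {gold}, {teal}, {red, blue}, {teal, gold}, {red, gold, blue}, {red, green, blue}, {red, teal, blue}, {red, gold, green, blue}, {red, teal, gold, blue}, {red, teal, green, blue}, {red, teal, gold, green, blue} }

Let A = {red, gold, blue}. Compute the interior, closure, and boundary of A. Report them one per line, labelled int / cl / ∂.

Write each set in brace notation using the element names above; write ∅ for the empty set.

int(A) = {red, gold, blue}
cl(A)  = {red, gold, green, blue}
∂A     = {green}

open subsets of A: ∅, {gold}, {red, blue}, {red, gold, blue}; so int(A) = {red, gold, blue}
closure: X∖int(X∖A) = X∖{teal} = {red, gold, green, blue}
∂A = {red, gold, green, blue} minus {red, gold, blue} = {green}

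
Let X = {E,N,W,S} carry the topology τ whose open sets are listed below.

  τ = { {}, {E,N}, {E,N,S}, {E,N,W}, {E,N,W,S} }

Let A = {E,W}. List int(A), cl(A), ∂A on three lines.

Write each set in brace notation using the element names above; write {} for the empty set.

int(A) = {}
cl(A)  = {E,N,W,S}
∂A     = {E,N,W,S}

U open, U⊆A: {}. int(A) = ⋃ = {}
X∖A={N,S}, int(X∖A)={}, hence cl(A)={E,N,W,S}
∂A: remove int from cl → {E,N,W,S}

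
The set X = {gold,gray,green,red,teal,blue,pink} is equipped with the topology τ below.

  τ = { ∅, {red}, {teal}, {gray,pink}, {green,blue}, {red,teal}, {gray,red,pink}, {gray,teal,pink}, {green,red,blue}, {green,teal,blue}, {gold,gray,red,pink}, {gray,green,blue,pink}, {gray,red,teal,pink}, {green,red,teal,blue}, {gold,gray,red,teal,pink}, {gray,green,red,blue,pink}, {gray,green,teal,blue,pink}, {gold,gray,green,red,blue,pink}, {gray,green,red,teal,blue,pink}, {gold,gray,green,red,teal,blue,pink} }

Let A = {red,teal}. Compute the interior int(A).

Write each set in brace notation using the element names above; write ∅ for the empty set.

{red,teal}

opens ⊆ A: ∅, {red}, {teal}, {red,teal}; union → int = {red,teal}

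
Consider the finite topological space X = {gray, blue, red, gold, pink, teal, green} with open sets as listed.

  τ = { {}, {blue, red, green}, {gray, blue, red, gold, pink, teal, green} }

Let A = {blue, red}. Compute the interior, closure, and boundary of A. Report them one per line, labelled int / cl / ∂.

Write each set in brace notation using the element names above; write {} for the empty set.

int(A) = {}
cl(A)  = {gray, blue, red, gold, pink, teal, green}
∂A     = {gray, blue, red, gold, pink, teal, green}

interior: largest open inside A is {} (from {})
cl via duality: int({gray, gold, pink, teal, green}) = {}, so X∖{} = {gray, blue, red, gold, pink, teal, green}
cl∖int = {gray, blue, red, gold, pink, teal, green}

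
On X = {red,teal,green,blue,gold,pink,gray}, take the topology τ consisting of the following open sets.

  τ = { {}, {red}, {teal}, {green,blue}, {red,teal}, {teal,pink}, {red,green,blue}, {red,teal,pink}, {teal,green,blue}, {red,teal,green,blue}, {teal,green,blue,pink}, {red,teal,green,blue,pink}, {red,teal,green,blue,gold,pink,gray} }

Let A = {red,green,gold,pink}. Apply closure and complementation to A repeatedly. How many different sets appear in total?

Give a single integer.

X∖A={teal,blue,gray}, int(X∖A)={teal}, hence cl(A)={red,green,blue,gold,pink,gray}
Orbit (k=closure, c=complement):
  1. A     = {red,green,gold,pink}
  2. kA    = {red,green,blue,gold,pink,gray}
  3. cA    = {teal,blue,gray}
  4. ckA   = {teal}
  5. kcA   = {teal,green,blue,gold,pink,gray}
  6. kckA  = {teal,gold,pink,gray}
  7. ckcA  = {red}
  8. ckckA = {red,green,blue}
  9. kckcA = {red,gold,gray}
  10. kckckA = {red,green,blue,gold,gray}
  11. ckckcA = {teal,green,blue,pink}
  12. ckckckA = {teal,pink}
(closed under both — stop)

12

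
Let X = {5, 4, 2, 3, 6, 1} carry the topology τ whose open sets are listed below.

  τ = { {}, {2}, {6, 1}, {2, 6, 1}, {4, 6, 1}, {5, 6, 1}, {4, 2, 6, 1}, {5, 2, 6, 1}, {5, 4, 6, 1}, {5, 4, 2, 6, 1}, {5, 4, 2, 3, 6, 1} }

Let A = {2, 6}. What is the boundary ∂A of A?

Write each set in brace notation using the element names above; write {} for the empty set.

interior: largest open inside A is {2} (from {}, {2})
cl via duality: int({5, 4, 3, 1}) = {}, so X∖{} = {5, 4, 2, 3, 6, 1}
cl∖int = {5, 4, 3, 6, 1}

{5, 4, 3, 6, 1}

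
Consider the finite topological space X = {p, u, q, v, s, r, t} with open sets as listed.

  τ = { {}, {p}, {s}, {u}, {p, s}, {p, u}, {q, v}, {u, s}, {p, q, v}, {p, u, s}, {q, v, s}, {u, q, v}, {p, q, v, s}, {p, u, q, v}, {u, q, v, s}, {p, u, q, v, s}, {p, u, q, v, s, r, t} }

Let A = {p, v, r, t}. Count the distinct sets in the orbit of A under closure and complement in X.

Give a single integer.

10

X∖A={u, q, s}, int(X∖A)={u, s}, hence cl(A)={p, q, v, r, t}
Orbit (k=closure, c=complement):
  1. A     = {p, v, r, t}
  2. kA    = {p, q, v, r, t}
  3. cA    = {u, q, s}
  4. ckA   = {u, s}
  5. kcA   = {u, q, v, s, r, t}
  6. kckA  = {u, s, r, t}
  7. ckcA  = {p}
  8. ckckA = {p, q, v}
  9. kckcA = {p, r, t}
  10. ckckcA = {u, q, v, s}
(closed under both — stop)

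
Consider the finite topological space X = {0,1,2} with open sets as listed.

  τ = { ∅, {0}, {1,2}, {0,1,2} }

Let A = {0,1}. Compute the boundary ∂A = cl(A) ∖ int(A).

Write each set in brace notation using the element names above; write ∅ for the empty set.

opens ⊆ A: ∅, {0}; union → int = {0}
complement {2}; its interior ∅; cl(A) = X∖∅ = {0,1,2}
boundary = {0,1,2} ∖ {0} = {1,2}

{1,2}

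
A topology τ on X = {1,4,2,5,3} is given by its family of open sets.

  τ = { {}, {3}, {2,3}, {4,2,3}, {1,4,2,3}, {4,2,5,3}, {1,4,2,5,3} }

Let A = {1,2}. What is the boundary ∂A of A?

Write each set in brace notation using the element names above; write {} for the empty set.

open subsets of A: {}; so int(A) = {}
closure: X∖int(X∖A) = X∖{3} = {1,4,2,5}
∂A = {1,4,2,5} minus {} = {1,4,2,5}

{1,4,2,5}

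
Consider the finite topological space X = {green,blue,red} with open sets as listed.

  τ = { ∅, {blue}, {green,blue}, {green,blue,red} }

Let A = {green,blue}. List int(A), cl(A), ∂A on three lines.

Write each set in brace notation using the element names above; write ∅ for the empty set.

U open, U⊆A: ∅, {blue}, {green,blue}. int(A) = ⋃ = {green,blue}
X∖A={red}, int(X∖A)=∅, hence cl(A)={green,blue,red}
∂A: remove int from cl → {red}

int(A) = {green,blue}
cl(A)  = {green,blue,red}
∂A     = {red}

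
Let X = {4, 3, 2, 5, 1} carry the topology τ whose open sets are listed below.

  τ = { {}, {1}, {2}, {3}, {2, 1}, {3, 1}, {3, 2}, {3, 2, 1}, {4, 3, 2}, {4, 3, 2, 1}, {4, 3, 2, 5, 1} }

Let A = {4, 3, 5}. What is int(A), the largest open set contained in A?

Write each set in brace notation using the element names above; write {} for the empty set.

{3}

opens ⊆ A: {}, {3}; union → int = {3}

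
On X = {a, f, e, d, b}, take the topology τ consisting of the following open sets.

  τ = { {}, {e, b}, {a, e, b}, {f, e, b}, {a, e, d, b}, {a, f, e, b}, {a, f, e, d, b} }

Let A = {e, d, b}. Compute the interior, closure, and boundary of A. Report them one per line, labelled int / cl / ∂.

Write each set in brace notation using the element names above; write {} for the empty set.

opens ⊆ A: {}, {e, b}; union → int = {e, b}
complement {a, f}; its interior {}; cl(A) = X∖{} = {a, f, e, d, b}
boundary = {a, f, e, d, b} ∖ {e, b} = {a, f, d}

int(A) = {e, b}
cl(A)  = {a, f, e, d, b}
∂A     = {a, f, d}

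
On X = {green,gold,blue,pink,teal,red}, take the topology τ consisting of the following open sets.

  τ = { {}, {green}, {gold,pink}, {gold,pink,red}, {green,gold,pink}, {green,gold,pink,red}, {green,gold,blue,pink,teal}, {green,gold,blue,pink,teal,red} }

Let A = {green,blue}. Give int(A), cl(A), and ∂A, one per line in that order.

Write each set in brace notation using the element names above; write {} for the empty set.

int(A) = {green}
cl(A)  = {green,blue,teal}
∂A     = {blue,teal}

interior: largest open inside A is {green} (from {}, {green})
cl via duality: int({gold,pink,teal,red}) = {gold,pink,red}, so X∖{gold,pink,red} = {green,blue,teal}
cl∖int = {blue,teal}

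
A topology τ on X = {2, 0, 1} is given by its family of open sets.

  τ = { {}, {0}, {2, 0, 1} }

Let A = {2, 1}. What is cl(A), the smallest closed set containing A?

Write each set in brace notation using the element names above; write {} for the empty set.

cl via duality: int({0}) = {0}, so X∖{0} = {2, 1}

{2, 1}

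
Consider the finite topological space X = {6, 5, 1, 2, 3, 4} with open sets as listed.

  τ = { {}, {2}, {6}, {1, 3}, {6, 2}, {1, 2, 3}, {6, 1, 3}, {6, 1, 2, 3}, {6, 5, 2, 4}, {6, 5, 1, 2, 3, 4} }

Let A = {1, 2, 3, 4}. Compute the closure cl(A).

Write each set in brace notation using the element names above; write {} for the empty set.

{5, 1, 2, 3, 4}

complement {6, 5}; its interior {6}; cl(A) = X∖{6} = {5, 1, 2, 3, 4}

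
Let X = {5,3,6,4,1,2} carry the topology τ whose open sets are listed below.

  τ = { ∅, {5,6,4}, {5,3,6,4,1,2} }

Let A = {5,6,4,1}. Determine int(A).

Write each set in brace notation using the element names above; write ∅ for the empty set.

{5,6,4}

opens ⊆ A: ∅, {5,6,4}; union → int = {5,6,4}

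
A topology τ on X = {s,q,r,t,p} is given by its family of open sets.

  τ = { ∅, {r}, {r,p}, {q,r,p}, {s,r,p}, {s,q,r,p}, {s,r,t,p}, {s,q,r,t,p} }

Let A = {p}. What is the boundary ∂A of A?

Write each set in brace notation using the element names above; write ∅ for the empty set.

open subsets of A: ∅; so int(A) = ∅
closure: X∖int(X∖A) = X∖{r} = {s,q,t,p}
∂A = {s,q,t,p} minus ∅ = {s,q,t,p}

{s,q,t,p}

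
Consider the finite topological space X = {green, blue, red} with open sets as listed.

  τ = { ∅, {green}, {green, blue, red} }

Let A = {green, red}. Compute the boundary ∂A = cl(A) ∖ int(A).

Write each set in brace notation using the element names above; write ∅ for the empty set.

{blue, red}

open subsets of A: ∅, {green}; so int(A) = {green}
closure: X∖int(X∖A) = X∖∅ = {green, blue, red}
∂A = {green, blue, red} minus {green} = {blue, red}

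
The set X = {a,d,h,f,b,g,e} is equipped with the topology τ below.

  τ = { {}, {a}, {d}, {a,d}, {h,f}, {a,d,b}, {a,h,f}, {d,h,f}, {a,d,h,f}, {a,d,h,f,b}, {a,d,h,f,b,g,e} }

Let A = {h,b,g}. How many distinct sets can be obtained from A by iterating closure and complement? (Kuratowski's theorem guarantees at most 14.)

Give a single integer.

10

closure: X∖int(X∖A) = X∖{a,d} = {h,f,b,g,e}
Let k=closure and c=complement:
  1. A     = {h,b,g}
  2. kA    = {h,f,b,g,e}
  3. cA    = {a,d,f,e}
  4. ckA   = {a,d}
  5. kcA   = {a,d,h,f,b,g,e}
  6. kckA  = {a,d,b,g,e}
  7. ckcA  = {}
  8. ckckA = {h,f}
  9. kckckA = {h,f,g,e}
  10. ckckckA = {a,d,b}
— saturated at 10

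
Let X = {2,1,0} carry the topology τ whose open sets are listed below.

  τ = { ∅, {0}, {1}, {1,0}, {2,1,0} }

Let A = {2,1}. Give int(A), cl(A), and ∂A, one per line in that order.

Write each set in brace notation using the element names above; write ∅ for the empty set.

int(A) = {1}
cl(A)  = {2,1}
∂A     = {2}

open subsets of A: ∅, {1}; so int(A) = {1}
closure: X∖int(X∖A) = X∖{0} = {2,1}
∂A = {2,1} minus {1} = {2}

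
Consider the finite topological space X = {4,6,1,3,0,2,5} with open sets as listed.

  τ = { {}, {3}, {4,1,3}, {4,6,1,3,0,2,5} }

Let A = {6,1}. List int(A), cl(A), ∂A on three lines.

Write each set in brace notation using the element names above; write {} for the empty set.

int(A) = {}
cl(A)  = {4,6,1,0,2,5}
∂A     = {4,6,1,0,2,5}

U open, U⊆A: {}. int(A) = ⋃ = {}
X∖A={4,3,0,2,5}, int(X∖A)={3}, hence cl(A)={4,6,1,0,2,5}
∂A: remove int from cl → {4,6,1,0,2,5}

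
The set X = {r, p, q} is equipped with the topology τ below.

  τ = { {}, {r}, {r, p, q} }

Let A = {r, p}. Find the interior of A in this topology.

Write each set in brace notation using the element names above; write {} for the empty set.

{r}

interior: largest open inside A is {r} (from {}, {r})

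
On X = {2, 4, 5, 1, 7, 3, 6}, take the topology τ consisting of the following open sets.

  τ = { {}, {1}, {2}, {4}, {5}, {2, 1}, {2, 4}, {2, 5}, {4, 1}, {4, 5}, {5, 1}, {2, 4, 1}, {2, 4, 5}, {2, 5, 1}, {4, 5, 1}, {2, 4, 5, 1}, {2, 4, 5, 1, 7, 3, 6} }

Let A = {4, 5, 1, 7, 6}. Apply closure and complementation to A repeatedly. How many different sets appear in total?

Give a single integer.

complement {2, 3}; its interior {2}; cl(A) = X∖{2} = {4, 5, 1, 7, 3, 6}
With k = closure, c = complement:
  1. A     = {4, 5, 1, 7, 6}
  2. kA    = {4, 5, 1, 7, 3, 6}
  3. cA    = {2, 3}
  4. ckA   = {2}
  5. kcA   = {2, 7, 3, 6}
  6. ckcA  = {4, 5, 1}
k, c of each give nothing new

6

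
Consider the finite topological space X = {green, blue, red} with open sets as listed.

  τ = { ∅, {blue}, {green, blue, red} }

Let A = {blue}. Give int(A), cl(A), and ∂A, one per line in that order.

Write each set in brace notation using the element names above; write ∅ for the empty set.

int(A) = {blue}
cl(A)  = {green, blue, red}
∂A     = {green, red}

interior: largest open inside A is {blue} (from ∅, {blue})
cl via duality: int({green, red}) = ∅, so X∖∅ = {green, blue, red}
cl∖int = {green, red}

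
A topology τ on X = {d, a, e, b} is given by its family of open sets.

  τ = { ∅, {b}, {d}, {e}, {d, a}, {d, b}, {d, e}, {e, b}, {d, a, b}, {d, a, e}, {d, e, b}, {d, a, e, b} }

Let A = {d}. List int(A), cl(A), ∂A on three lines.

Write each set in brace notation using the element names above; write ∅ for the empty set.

int(A) = {d}
cl(A)  = {d, a}
∂A     = {a}

interior: largest open inside A is {d} (from ∅, {d})
cl via duality: int({a, e, b}) = {e, b}, so X∖{e, b} = {d, a}
cl∖int = {a}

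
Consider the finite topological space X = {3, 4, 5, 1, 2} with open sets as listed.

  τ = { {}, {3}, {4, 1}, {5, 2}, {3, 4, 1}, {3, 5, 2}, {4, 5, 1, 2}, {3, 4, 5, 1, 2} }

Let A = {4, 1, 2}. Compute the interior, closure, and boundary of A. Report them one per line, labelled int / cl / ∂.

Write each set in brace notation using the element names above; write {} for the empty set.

int(A) = {4, 1}
cl(A)  = {4, 5, 1, 2}
∂A     = {5, 2}

U open, U⊆A: {}, {4, 1}. int(A) = ⋃ = {4, 1}
X∖A={3, 5}, int(X∖A)={3}, hence cl(A)={4, 5, 1, 2}
∂A: remove int from cl → {5, 2}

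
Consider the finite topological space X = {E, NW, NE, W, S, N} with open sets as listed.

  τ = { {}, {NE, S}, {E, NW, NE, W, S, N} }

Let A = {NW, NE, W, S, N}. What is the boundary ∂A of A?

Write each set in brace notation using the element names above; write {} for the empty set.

{E, NW, W, N}

interior: largest open inside A is {NE, S} (from {}, {NE, S})
cl via duality: int({E}) = {}, so X∖{} = {E, NW, NE, W, S, N}
cl∖int = {E, NW, W, N}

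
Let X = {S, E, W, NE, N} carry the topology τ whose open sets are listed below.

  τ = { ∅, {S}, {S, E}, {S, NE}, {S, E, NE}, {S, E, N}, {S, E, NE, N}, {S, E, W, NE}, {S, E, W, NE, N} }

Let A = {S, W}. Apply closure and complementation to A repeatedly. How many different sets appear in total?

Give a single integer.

complement {E, NE, N}; its interior ∅; cl(A) = X∖∅ = {S, E, W, NE, N}
With k = closure, c = complement:
  1. A     = {S, W}
  2. kA    = {S, E, W, NE, N}
  3. cA    = {E, NE, N}
  4. ckA   = ∅
  5. kcA   = {E, W, NE, N}
  6. ckcA  = {S}
k, c of each give nothing new

6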